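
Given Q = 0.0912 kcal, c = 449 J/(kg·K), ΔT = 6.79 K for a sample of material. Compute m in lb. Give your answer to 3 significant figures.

Rearranging: m = Q/(c·ΔT).
Q = 0.0912 kcal = 381.6 J; c = 449 J/(kg·K); ΔT = 6.79 K.
m = 0.1252 kg
0.1252 kg × (1 lb / 0.4536 kg) = 0.2759 lb

0.276 lb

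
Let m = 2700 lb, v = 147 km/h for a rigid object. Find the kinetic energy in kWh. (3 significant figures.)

KE is given directly by: KE = ½mv².
m = 2700 lb = 1225 kg; v = 147 km/h = 40.83 m/s.
KE = 1.021×10^6 J  (the unit combination reduces to kg·m²/s² = J)
1.021×10^6 J × (1 kWh / 3.600×10^6 J) = 0.2836 kWh

0.284 kWh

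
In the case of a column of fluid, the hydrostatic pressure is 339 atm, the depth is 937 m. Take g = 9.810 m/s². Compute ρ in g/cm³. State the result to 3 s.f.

3.74 g/cm³

Solving P = ρ·g·h for ρ: ρ = P/(g·h).
P = 339 atm = 3.435×10^7 Pa; h = 937 m; g = 9.810 m/s².
ρ = 3737 kg/m³
3737 kg/m³ × (1 g/cm³ / 1000 kg/m³) = 3.737 g/cm³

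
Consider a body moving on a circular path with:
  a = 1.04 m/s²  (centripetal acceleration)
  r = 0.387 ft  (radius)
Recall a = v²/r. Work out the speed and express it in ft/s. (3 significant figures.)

1.15 ft/s

Rearranging a = v²/r for v: v = √(a·r).
a = 1.04 m/s²; r = 0.387 ft = 0.1180 m.
v = 0.3503 m/s
0.3503 m/s × (1 ft/s / 0.3048 m/s) = 1.149 ft/s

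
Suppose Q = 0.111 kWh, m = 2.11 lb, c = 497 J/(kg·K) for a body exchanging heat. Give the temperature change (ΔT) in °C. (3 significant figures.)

Solving Q = m·c·ΔT for ΔT: ΔT = Q/(m·c).
Q = 0.111 kWh = 3.996×10^5 J; m = 2.11 lb = 0.9571 kg; c = 497 J/(kg·K).
ΔT = 840.1 K
Since 1 °C = 1 K, 840.1 °C.

840 °C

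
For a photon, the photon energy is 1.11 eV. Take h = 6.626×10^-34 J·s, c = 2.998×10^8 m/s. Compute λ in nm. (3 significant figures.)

1120 nm

Rearranging E = h·c/λ for λ: λ = hc/E.
E = 1.11 eV = 1.778×10^-19 J; h = 6.626×10^-34 J·s; c = 2.998×10^8 m/s.
λ = 1.117×10^-6 m
1.117×10^-6 m × (1 nm / 1.000×10^-9 m) = 1117 nm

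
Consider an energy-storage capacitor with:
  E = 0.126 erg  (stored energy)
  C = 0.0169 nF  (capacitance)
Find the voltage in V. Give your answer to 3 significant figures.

Rearranging: V = √(2E/C).
E = 0.126 erg = 1.260×10^-8 J; C = 0.0169 nF = 1.690×10^-11 F.
V = 38.62 V

38.6 V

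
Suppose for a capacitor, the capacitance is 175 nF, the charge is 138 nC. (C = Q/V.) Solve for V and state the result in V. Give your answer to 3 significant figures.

0.789 V

Rearranging: V = Q/C.
C = 175 nF = 1.750×10^-7 F; Q = 138 nC = 1.380×10^-7 C.
V = 0.7886 V  (the unit combination reduces to kg·m²/(A·s³) = V)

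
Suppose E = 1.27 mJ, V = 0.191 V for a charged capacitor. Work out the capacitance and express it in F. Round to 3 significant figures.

0.0696 F

Rearranging: C = 2E/V².
E = 1.27 mJ = 0.001270 J; V = 0.191 V.
C = 0.06963 F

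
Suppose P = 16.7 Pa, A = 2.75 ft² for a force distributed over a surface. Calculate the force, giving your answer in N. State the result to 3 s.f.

4.27 N

Rearranging: F = P·A.
P = 16.7 Pa; A = 2.75 ft² = 0.2555 m².
F = 4.267 N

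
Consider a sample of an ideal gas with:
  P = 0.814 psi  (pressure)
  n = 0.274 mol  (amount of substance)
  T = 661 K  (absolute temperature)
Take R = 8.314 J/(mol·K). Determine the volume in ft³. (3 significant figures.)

9.47 ft³

Rearranging: V = nRT/P.
P = 0.814 psi = 5612 Pa; n = 0.274 mol; T = 661 K; R = 8.314 J/(mol·K).
V = 0.2683 m³
0.2683 m³ × (1 ft³ / 0.02832 m³) = 9.475 ft³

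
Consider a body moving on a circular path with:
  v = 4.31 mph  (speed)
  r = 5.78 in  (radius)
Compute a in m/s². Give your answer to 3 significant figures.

25.3 m/s²

a is given directly by: a = v²/r.
v = 4.31 mph = 1.927 m/s; r = 5.78 in = 0.1468 m.
a = 25.29 m/s²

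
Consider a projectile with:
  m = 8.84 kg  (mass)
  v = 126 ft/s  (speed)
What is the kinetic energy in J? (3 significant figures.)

KE is given directly by: KE = ½mv².
m = 8.84 kg; v = 126 ft/s = 38.40 m/s.
KE = 6519 J  (the unit combination reduces to kg·m²/s² = J)

6520 J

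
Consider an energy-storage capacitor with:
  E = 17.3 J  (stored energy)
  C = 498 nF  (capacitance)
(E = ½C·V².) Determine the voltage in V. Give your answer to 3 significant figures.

8340 V

Solving E = ½C·V² for V: V = √(2E/C).
E = 17.3 J; C = 498 nF = 4.980×10^-7 F.
V = 8335 V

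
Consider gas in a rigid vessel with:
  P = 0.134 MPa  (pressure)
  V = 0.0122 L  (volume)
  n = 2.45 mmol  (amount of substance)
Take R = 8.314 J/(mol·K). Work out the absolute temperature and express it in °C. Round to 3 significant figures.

From the ideal-gas law: T = PV/(nR).
P = 0.134 MPa = 1.340×10^5 Pa; V = 0.0122 L = 1.220×10^-5 m³; n = 2.45 mmol = 0.002450 mol; R = 8.314 J/(mol·K).
T = 80.26 K
80.26 K − 273.15 = -192.9 °C

-193 °C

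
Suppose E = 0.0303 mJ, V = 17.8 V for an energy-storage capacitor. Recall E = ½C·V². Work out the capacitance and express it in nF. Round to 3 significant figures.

191 nF

Rearranging: C = 2E/V².
E = 0.0303 mJ = 3.030×10^-5 J; V = 17.8 V.
C = 1.913×10^-7 F
1.913×10^-7 F × (1 nF / 1.000×10^-9 F) = 191.3 nF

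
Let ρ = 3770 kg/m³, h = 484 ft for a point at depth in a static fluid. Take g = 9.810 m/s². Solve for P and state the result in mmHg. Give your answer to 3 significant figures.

Directly: P = ρgh.
ρ = 3770 kg/m³; h = 484 ft = 147.5 m; g = 9.810 m/s².
P = 5.456×10^6 Pa  (the unit combination reduces to kg/(m·s²) = Pa)
5.456×10^6 Pa × (1 mmHg / 133.3 Pa) = 40923 mmHg

40900 mmHg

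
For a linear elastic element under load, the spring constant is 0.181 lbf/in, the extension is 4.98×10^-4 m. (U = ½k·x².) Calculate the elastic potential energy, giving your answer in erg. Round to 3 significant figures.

39.3 erg

U is given directly by: U = ½kx².
k = 0.181 lbf/in = 31.70 N/m; x = 4.98×10^-4 m.
U = 3.931×10^-6 J  (the unit combination reduces to kg·m²/s² = J)
3.931×10^-6 J × (1 erg / 1.000×10^-7 J) = 39.31 erg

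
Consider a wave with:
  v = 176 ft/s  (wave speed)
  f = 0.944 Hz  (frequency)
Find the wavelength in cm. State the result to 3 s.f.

Rearranging: λ = v/f.
v = 176 ft/s = 53.64 m/s; f = 0.944 Hz.
λ = 56.83 m
56.83 m × (1 cm / 0.01000 m) = 5683 cm

5680 cm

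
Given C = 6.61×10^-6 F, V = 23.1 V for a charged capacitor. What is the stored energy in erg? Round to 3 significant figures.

E is given directly by: E = ½CV².
C = 6.61×10^-6 F; V = 23.1 V.
E = 0.001764 J
0.001764 J × (1 erg / 1.000×10^-7 J) = 17636 erg

17600 erg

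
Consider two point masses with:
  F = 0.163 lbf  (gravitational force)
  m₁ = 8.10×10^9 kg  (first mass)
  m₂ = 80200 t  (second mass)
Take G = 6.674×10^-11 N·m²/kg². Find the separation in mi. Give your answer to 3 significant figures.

From Newton's law of gravitation: r = √(G·m₁m₂/F).
F = 0.163 lbf = 0.7251 N; m₁ = 8.10×10^9 kg; m₂ = 80200 t = 8.020×10^7 kg; G = 6.674×10^-11 N·m²/kg².
r = 7733 m
7733 m × (1 mi / 1609 m) = 4.805 mi

4.80 mi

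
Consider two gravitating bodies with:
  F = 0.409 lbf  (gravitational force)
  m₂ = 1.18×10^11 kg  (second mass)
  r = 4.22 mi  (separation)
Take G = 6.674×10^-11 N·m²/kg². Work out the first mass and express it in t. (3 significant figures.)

10700 t

Solving F = G·m₁·m₂/r² for m₁: m₁ = F·r²/(G·m₂).
F = 0.409 lbf = 1.819 N; m₂ = 1.18×10^11 kg; r = 4.22 mi = 6791 m; G = 6.674×10^-11 N·m²/kg².
m₁ = 1.066×10^7 kg
1.066×10^7 kg × (1 t / 1000 kg) = 10655 t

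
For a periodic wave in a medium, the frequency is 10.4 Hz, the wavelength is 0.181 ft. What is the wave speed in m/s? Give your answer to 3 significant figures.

v is given directly by: v = fλ.
f = 10.4 Hz; λ = 0.181 ft = 0.05517 m.
v = 0.5738 m/s

0.574 m/s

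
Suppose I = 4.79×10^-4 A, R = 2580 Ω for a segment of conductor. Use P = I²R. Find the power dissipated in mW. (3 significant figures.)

0.592 mW

P is given directly by: P = I²R.
I = 4.79×10^-4 A; R = 2580 Ω.
P = 5.920×10^-4 W
5.920×10^-4 W × (1 mW / 0.001000 W) = 0.5920 mW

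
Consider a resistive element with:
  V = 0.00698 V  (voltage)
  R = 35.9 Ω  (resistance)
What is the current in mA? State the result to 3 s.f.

0.194 mA

From Ohm's law: I = V/R.
V = 0.00698 V; R = 35.9 Ω.
I = 1.944×10^-4 A
1.944×10^-4 A × (1 mA / 0.001000 A) = 0.1944 mA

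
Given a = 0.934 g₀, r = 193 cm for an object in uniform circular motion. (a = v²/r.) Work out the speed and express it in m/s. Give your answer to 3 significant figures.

4.20 m/s

Rearranging a = v²/r for v: v = √(a·r).
a = 0.934 g₀ = 9.159 m/s²; r = 193 cm = 1.930 m.
v = 4.204 m/s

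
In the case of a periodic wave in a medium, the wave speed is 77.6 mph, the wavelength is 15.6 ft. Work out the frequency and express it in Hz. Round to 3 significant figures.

7.30 Hz

Rearranging: f = v/λ.
v = 77.6 mph = 34.69 m/s; λ = 15.6 ft = 4.755 m.
f = 7.296 Hz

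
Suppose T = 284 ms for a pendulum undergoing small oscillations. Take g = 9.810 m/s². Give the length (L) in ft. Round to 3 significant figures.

0.0658 ft

Rearranging T = 2π√(L/g) for L: L = g·(T/2π)².
T = 284 ms = 0.2840 s; g = 9.810 m/s².
L = 0.02004 m
0.02004 m × (1 ft / 0.3048 m) = 0.06576 ft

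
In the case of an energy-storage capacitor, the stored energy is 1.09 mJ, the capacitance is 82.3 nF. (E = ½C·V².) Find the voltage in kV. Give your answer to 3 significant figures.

0.163 kV

Rearranging E = ½C·V² for V: V = √(2E/C).
E = 1.09 mJ = 0.001090 J; C = 82.3 nF = 8.230×10^-8 F.
V = 162.8 V
162.8 V × (1 kV / 1000 V) = 0.1628 kV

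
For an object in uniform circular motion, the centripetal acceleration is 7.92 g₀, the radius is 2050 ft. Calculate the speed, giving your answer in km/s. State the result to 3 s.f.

Rearranging a = v²/r for v: v = √(a·r).
a = 7.92 g₀ = 77.67 m/s²; r = 2050 ft = 624.8 m.
v = 220.3 m/s
220.3 m/s × (1 km/s / 1000 m/s) = 0.2203 km/s

0.220 km/s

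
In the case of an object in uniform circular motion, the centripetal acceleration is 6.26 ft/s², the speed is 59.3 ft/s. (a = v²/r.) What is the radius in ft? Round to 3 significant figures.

562 ft

Rearranging a = v²/r for r: r = v²/a.
a = 6.26 ft/s² = 1.908 m/s²; v = 59.3 ft/s = 18.07 m/s.
r = 171.2 m
171.2 m × (1 ft / 0.3048 m) = 561.7 ft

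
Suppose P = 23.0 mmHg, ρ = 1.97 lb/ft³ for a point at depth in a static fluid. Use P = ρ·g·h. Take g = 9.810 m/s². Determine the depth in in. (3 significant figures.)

Rearranging P = ρ·g·h for h: h = P/(ρ·g).
P = 23.0 mmHg = 3066 Pa; ρ = 1.97 lb/ft³ = 31.56 kg/m³; g = 9.810 m/s².
h = 9.905 m
9.905 m × (1 in / 0.02540 m) = 390.0 in

390 in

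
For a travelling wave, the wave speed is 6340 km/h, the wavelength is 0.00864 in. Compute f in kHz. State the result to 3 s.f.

Rearranging v = f·λ for f: f = v/λ.
v = 6340 km/h = 1761 m/s; λ = 0.00864 in = 2.195×10^-4 m.
f = 8.025×10^6 Hz
8.025×10^6 Hz × (1 kHz / 1000 Hz) = 8025 kHz

8020 kHz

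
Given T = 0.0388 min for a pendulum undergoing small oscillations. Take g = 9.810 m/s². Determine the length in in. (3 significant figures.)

Rearranging T = 2π√(L/g) for L: L = g·(T/2π)².
T = 0.0388 min = 2.328 s; g = 9.810 m/s².
L = 1.347 m
1.347 m × (1 in / 0.02540 m) = 53.02 in

53.0 in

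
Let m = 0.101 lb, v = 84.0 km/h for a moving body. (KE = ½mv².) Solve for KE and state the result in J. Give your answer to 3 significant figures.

12.5 J

KE is given directly by: KE = ½mv².
m = 0.101 lb = 0.04581 kg; v = 84.0 km/h = 23.33 m/s.
KE = 12.47 J  (the unit combination reduces to kg·m²/s² = J)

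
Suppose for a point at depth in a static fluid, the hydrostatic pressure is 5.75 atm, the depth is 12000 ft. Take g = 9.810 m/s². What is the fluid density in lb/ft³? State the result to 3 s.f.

1.01 lb/ft³

Rearranging: ρ = P/(g·h).
P = 5.75 atm = 5.826×10^5 Pa; h = 12000 ft = 3658 m; g = 9.810 m/s².
ρ = 16.24 kg/m³
16.24 kg/m³ × (1 lb/ft³ / 16.02 kg/m³) = 1.014 lb/ft³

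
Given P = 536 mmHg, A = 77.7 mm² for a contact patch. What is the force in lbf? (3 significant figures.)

Solving P = F/A for F: F = P·A.
P = 536 mmHg = 71461 Pa; A = 77.7 mm² = 7.770×10^-5 m².
F = 5.552 N
5.552 N × (1 lbf / 4.448 N) = 1.248 lbf

1.25 lbf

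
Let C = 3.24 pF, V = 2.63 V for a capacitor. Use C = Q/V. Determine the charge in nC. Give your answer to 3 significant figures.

Rearranging C = Q/V for Q: Q = CV.
C = 3.24 pF = 3.240×10^-12 F; V = 2.63 V.
Q = 8.521×10^-12 C
8.521×10^-12 C × (1 nC / 1.000×10^-9 C) = 0.008521 nC

0.00852 nC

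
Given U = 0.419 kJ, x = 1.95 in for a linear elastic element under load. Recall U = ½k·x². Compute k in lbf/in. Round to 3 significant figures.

1950 lbf/in

Solving U = ½k·x² for k: k = 2U/x².
U = 0.419 kJ = 419.0 J; x = 1.95 in = 0.04953 m.
k = 3.416×10^5 N/m
3.416×10^5 N/m × (1 lbf/in / 175.1 N/m) = 1951 lbf/in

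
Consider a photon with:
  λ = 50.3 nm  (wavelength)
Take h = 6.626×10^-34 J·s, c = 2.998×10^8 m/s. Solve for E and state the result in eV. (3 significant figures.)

Directly: E = hc/λ.
λ = 50.3 nm = 5.030×10^-8 m; h = 6.626×10^-34 J·s; c = 2.998×10^8 m/s.
E = 3.949×10^-18 J  (the unit combination reduces to kg·m²/s² = J)
3.949×10^-18 J × (1 eV / 1.602×10^-19 J) = 24.65 eV

24.6 eV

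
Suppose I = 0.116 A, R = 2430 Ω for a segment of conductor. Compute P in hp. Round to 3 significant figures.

P is given directly by: P = I²R.
I = 0.116 A; R = 2430 Ω.
P = 32.70 W  (the unit combination reduces to kg·m²/s³ = W)
32.70 W × (1 hp / 745.7 W) = 0.04385 hp

0.0438 hp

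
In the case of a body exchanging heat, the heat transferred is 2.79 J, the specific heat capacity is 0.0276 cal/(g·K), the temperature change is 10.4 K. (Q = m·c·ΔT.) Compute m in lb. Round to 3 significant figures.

0.00512 lb

Rearranging: m = Q/(c·ΔT).
Q = 2.79 J; c = 0.0276 cal/(g·K) = 115.5 J/(kg·K); ΔT = 10.4 K.
m = 0.002323 kg
0.002323 kg × (1 lb / 0.4536 kg) = 0.005122 lb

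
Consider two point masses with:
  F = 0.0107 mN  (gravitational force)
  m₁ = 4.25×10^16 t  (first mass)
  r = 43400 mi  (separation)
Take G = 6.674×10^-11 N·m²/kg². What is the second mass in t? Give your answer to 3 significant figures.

Rearranging: m₂ = F·r²/(G·m₁).
F = 0.0107 mN = 1.070×10^-5 N; m₁ = 4.25×10^16 t = 4.250×10^19 kg; r = 43400 mi = 6.985×10^7 m; G = 6.674×10^-11 N·m²/kg².
m₂ = 18.40 kg
18.40 kg × (1 t / 1000 kg) = 0.01840 t

0.0184 t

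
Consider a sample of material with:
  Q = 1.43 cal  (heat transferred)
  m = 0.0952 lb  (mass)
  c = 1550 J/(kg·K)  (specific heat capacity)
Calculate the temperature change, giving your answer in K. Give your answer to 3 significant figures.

Solving Q = m·c·ΔT for ΔT: ΔT = Q/(m·c).
Q = 1.43 cal = 5.983 J; m = 0.0952 lb = 0.04318 kg; c = 1550 J/(kg·K).
ΔT = 0.08939 K

0.0894 K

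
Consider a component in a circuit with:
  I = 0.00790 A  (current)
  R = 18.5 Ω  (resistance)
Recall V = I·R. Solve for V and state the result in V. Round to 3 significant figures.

From Ohm's law: V = IR.
I = 0.00790 A; R = 18.5 Ω.
V = 0.1462 V

0.146 V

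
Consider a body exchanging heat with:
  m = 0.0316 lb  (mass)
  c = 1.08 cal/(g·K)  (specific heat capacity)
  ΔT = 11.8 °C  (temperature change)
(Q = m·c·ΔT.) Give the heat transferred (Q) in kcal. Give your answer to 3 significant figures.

Q is given directly by: Q = mcΔT.
m = 0.0316 lb = 0.01433 kg; c = 1.08 cal/(g·K) = 4519 J/(kg·K); ΔT = 11.8 °C = 11.80 K.
Q = 764.3 J  (the unit combination reduces to kg·m²/s² = J)
764.3 J × (1 kcal / 4184 J) = 0.1827 kcal

0.183 kcal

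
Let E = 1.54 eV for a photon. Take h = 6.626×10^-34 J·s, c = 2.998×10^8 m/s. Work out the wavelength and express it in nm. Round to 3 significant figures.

Solving E = h·c/λ for λ: λ = hc/E.
E = 1.54 eV = 2.467×10^-19 J; h = 6.626×10^-34 J·s; c = 2.998×10^8 m/s.
λ = 8.051×10^-7 m
8.051×10^-7 m × (1 nm / 1.000×10^-9 m) = 805.1 nm

805 nm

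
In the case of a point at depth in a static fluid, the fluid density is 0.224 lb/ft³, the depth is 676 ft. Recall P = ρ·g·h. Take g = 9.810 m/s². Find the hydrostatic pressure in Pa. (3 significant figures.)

Directly: P = ρgh.
ρ = 0.224 lb/ft³ = 3.588 kg/m³; h = 676 ft = 206.0 m; g = 9.810 m/s².
P = 7253 Pa

7250 Pa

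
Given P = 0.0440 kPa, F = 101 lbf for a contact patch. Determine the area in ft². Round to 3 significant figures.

110 ft²

Rearranging: A = F/P.
P = 0.0440 kPa = 44.00 Pa; F = 101 lbf = 449.3 N.
A = 10.21 m²
10.21 m² × (1 ft² / 0.09290 m²) = 109.9 ft²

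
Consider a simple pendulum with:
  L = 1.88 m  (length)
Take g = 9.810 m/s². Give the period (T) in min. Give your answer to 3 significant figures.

0.0458 min

T is given directly by: T = 2π√(L/g).
L = 1.88 m; g = 9.810 m/s².
T = 2.751 s
2.751 s × (1 min / 60.00 s) = 0.04584 min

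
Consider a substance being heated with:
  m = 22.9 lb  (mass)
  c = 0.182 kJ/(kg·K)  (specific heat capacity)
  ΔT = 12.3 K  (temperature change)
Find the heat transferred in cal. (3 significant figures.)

5560 cal

Q is given directly by: Q = mcΔT.
m = 22.9 lb = 10.39 kg; c = 0.182 kJ/(kg·K) = 182.0 J/(kg·K); ΔT = 12.3 K.
Q = 23253 J
23253 J × (1 cal / 4.184 J) = 5558 cal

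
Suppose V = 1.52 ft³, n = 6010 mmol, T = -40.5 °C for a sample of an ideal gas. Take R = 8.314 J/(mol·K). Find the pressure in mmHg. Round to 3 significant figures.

Directly: P = nRT/V.
V = 1.52 ft³ = 0.04304 m³; n = 6010 mmol = 6.010 mol; T = -40.5 °C = 232.6 K; R = 8.314 J/(mol·K).
P = 2.701×10^5 Pa
2.701×10^5 Pa × (1 mmHg / 133.3 Pa) = 2026 mmHg

2030 mmHg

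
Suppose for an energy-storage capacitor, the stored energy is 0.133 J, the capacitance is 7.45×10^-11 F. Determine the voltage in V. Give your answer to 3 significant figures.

59800 V

Solving E = ½C·V² for V: V = √(2E/C).
E = 0.133 J; C = 7.45×10^-11 F.
V = 59753 V  (the unit combination reduces to kg·m²/(A·s³) = V)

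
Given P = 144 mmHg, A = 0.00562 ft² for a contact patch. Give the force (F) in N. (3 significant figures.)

10.0 N

Rearranging P = F/A for F: F = P·A.
P = 144 mmHg = 19198 Pa; A = 0.00562 ft² = 5.221×10^-4 m².
F = 10.02 N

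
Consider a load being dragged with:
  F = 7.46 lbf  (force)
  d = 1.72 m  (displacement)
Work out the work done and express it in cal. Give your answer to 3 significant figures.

13.6 cal

W is given directly by: W = F·d.
F = 7.46 lbf = 33.18 N; d = 1.72 m.
W = 57.08 J
57.08 J × (1 cal / 4.184 J) = 13.64 cal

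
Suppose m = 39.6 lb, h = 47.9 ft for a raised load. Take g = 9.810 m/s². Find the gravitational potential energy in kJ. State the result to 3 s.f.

2.57 kJ

PE is given directly by: PE = mgh.
m = 39.6 lb = 17.96 kg; h = 47.9 ft = 14.60 m; g = 9.810 m/s².
PE = 2573 J  (the unit combination reduces to kg·m²/s² = J)
2573 J × (1 kJ / 1000 J) = 2.573 kJ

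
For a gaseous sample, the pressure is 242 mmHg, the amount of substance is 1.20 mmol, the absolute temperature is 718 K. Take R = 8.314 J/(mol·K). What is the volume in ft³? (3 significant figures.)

0.00784 ft³

From the ideal-gas law: V = nRT/P.
P = 242 mmHg = 32264 Pa; n = 1.20 mmol = 0.001200 mol; T = 718 K; R = 8.314 J/(mol·K).
V = 2.220×10^-4 m³
2.220×10^-4 m³ × (1 ft³ / 0.02832 m³) = 0.007841 ft³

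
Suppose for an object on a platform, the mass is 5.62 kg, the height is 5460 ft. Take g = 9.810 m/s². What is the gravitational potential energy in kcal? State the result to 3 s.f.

21.9 kcal

Directly: PE = mgh.
m = 5.62 kg; h = 5460 ft = 1664 m; g = 9.810 m/s².
PE = 91751 J
91751 J × (1 kcal / 4184 J) = 21.93 kcal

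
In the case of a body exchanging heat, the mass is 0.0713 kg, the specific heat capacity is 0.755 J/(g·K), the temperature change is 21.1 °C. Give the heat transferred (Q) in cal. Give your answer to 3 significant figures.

Directly: Q = mcΔT.
m = 0.0713 kg; c = 0.755 J/(g·K) = 755.0 J/(kg·K); ΔT = 21.1 °C = 21.10 K.
Q = 1136 J
1136 J × (1 cal / 4.184 J) = 271.5 cal

271 cal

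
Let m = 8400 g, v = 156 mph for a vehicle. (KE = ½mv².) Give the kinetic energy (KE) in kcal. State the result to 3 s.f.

4.88 kcal

KE is given directly by: KE = ½mv².
m = 8400 g = 8.400 kg; v = 156 mph = 69.74 m/s.
KE = 20426 J  (the unit combination reduces to kg·m²/s² = J)
20426 J × (1 kcal / 4184 J) = 4.882 kcal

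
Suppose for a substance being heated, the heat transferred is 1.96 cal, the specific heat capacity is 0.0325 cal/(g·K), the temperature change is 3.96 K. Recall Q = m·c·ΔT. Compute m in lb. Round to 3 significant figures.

0.0336 lb

Rearranging: m = Q/(c·ΔT).
Q = 1.96 cal = 8.201 J; c = 0.0325 cal/(g·K) = 136.0 J/(kg·K); ΔT = 3.96 K.
m = 0.01523 kg
0.01523 kg × (1 lb / 0.4536 kg) = 0.03357 lb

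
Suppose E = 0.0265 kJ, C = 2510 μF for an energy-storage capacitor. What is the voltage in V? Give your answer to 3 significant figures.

Solving E = ½C·V² for V: V = √(2E/C).
E = 0.0265 kJ = 26.50 J; C = 2510 μF = 0.002510 F.
V = 145.3 V

145 V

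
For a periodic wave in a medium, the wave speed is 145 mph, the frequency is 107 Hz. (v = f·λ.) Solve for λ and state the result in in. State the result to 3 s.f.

23.9 in

Solving v = f·λ for λ: λ = v/f.
v = 145 mph = 64.82 m/s; f = 107 Hz.
λ = 0.6058 m
0.6058 m × (1 in / 0.02540 m) = 23.85 in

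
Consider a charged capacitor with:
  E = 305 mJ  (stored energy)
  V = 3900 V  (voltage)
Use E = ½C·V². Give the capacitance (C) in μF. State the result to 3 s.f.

Solving E = ½C·V² for C: C = 2E/V².
E = 305 mJ = 0.3050 J; V = 3900 V.
C = 4.011×10^-8 F
4.011×10^-8 F × (1 μF / 1.000×10^-6 F) = 0.04011 μF

0.0401 μF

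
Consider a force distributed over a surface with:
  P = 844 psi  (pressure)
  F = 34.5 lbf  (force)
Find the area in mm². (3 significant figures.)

Solving P = F/A for A: A = F/P.
P = 844 psi = 5.819×10^6 Pa; F = 34.5 lbf = 153.5 N.
A = 2.637×10^-5 m²
2.637×10^-5 m² × (1 mm² / 1.000×10^-6 m²) = 26.37 mm²

26.4 mm²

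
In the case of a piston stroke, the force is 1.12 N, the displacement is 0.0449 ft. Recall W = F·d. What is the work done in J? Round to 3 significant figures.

0.0153 J

Directly: W = F·d.
F = 1.12 N; d = 0.0449 ft = 0.01369 m.
W = 0.01533 J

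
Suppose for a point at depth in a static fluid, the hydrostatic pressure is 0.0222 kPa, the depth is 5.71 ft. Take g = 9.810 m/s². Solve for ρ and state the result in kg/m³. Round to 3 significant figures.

1.30 kg/m³

Rearranging P = ρ·g·h for ρ: ρ = P/(g·h).
P = 0.0222 kPa = 22.20 Pa; h = 5.71 ft = 1.740 m; g = 9.810 m/s².
ρ = 1.300 kg/m³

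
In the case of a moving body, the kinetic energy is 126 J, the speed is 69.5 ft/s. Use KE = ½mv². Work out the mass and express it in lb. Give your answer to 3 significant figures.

1.24 lb

Rearranging KE = ½mv² for m: m = 2·KE/v².
KE = 126 J; v = 69.5 ft/s = 21.18 m/s.
m = 0.5616 kg
0.5616 kg × (1 lb / 0.4536 kg) = 1.238 lb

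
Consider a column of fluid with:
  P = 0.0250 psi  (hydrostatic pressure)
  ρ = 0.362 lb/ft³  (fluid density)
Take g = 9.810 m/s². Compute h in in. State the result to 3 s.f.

119 in

Rearranging P = ρ·g·h for h: h = P/(ρ·g).
P = 0.0250 psi = 172.4 Pa; ρ = 0.362 lb/ft³ = 5.799 kg/m³; g = 9.810 m/s².
h = 3.030 m
3.030 m × (1 in / 0.02540 m) = 119.3 in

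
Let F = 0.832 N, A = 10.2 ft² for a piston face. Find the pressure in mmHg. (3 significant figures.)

0.00659 mmHg

Directly: P = F/A.
F = 0.832 N; A = 10.2 ft² = 0.9476 m².
P = 0.8780 Pa  (the unit combination reduces to kg/(m·s²) = Pa)
0.8780 Pa × (1 mmHg / 133.3 Pa) = 0.006586 mmHg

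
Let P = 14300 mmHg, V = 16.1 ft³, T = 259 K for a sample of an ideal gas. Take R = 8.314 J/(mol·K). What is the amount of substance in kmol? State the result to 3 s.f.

0.404 kmol

From the ideal-gas law: n = PV/(RT).
P = 14300 mmHg = 1.907×10^6 Pa; V = 16.1 ft³ = 0.4559 m³; T = 259 K; R = 8.314 J/(mol·K).
n = 403.6 mol
403.6 mol × (1 kmol / 1000 mol) = 0.4036 kmol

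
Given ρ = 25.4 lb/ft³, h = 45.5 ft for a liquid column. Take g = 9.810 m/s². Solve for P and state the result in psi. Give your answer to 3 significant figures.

8.03 psi

Directly: P = ρgh.
ρ = 25.4 lb/ft³ = 406.9 kg/m³; h = 45.5 ft = 13.87 m; g = 9.810 m/s².
P = 55354 Pa
55354 Pa × (1 psi / 6895 Pa) = 8.028 psi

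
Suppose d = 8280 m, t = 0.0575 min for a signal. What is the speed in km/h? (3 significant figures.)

8640 km/h

v is given directly by: v = d/t.
d = 8280 m; t = 0.0575 min = 3.450 s.
v = 2400 m/s
2400 m/s × (1 km/h / 0.2778 m/s) = 8640 km/h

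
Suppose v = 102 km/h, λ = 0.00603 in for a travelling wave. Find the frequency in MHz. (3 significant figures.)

Rearranging: f = v/λ.
v = 102 km/h = 28.33 m/s; λ = 0.00603 in = 1.532×10^-4 m.
f = 1.850×10^5 Hz
1.850×10^5 Hz × (1 MHz / 1.000×10^6 Hz) = 0.1850 MHz

0.185 MHz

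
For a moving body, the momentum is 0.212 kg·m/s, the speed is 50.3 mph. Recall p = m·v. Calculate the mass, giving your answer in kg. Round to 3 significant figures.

Rearranging: m = p/v.
p = 0.212 kg·m/s; v = 50.3 mph = 22.49 m/s.
m = 0.009428 kg

0.00943 kg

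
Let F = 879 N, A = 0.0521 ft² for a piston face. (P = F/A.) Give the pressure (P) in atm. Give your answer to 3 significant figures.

1.79 atm

Directly: P = F/A.
F = 879 N; A = 0.0521 ft² = 0.004840 m².
P = 1.816×10^5 Pa
1.816×10^5 Pa × (1 atm / 1.013×10^5 Pa) = 1.792 atm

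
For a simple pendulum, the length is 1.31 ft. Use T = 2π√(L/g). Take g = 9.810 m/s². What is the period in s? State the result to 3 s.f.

Directly: T = 2π√(L/g).
L = 1.31 ft = 0.3993 m; g = 9.810 m/s².
T = 1.268 s

1.27 s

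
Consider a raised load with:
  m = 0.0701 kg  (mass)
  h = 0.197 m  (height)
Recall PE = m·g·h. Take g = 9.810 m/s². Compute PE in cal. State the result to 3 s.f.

Directly: PE = mgh.
m = 0.0701 kg; h = 0.197 m; g = 9.810 m/s².
PE = 0.1355 J
0.1355 J × (1 cal / 4.184 J) = 0.03238 cal

0.0324 cal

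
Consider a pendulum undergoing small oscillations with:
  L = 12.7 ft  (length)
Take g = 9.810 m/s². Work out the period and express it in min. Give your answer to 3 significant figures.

0.0658 min

T is given directly by: T = 2π√(L/g).
L = 12.7 ft = 3.871 m; g = 9.810 m/s².
T = 3.947 s
3.947 s × (1 min / 60.00 s) = 0.06578 min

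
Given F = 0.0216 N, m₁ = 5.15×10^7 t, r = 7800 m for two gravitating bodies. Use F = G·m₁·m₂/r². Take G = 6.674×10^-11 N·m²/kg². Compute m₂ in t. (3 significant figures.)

382 t

From Newton's law of gravitation: m₂ = F·r²/(G·m₁).
F = 0.0216 N; m₁ = 5.15×10^7 t = 5.150×10^10 kg; r = 7800 m; G = 6.674×10^-11 N·m²/kg².
m₂ = 3.823×10^5 kg
3.823×10^5 kg × (1 t / 1000 kg) = 382.3 t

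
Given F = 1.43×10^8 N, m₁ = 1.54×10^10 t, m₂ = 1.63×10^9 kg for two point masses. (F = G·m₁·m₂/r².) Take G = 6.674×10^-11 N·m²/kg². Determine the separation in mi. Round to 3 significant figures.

From Newton's law of gravitation: r = √(G·m₁m₂/F).
F = 1.43×10^8 N; m₁ = 1.54×10^10 t = 1.540×10^13 kg; m₂ = 1.63×10^9 kg; G = 6.674×10^-11 N·m²/kg².
r = 108.2 m
108.2 m × (1 mi / 1609 m) = 0.06726 mi

0.0673 mi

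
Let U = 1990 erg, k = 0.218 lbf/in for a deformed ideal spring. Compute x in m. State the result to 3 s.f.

0.00323 m

Rearranging U = ½k·x² for x: x = √(2U/k).
U = 1990 erg = 1.990×10^-4 J; k = 0.218 lbf/in = 38.18 N/m.
x = 0.003229 m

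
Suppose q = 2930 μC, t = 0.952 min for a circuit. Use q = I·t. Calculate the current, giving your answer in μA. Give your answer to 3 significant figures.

Rearranging: I = q/t.
q = 2930 μC = 0.002930 C; t = 0.952 min = 57.12 s.
I = 5.130×10^-5 A
5.130×10^-5 A × (1 μA / 1.000×10^-6 A) = 51.30 μA

51.3 μA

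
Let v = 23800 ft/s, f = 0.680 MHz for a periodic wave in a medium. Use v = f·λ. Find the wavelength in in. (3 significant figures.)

Rearranging v = f·λ for λ: λ = v/f.
v = 23800 ft/s = 7254 m/s; f = 0.680 MHz = 6.800×10^5 Hz.
λ = 0.01067 m
0.01067 m × (1 in / 0.02540 m) = 0.4200 in

0.420 in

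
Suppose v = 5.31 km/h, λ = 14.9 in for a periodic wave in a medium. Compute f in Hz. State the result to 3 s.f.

Solving v = f·λ for f: f = v/λ.
v = 5.31 km/h = 1.475 m/s; λ = 14.9 in = 0.3785 m.
f = 3.897 Hz

3.90 Hz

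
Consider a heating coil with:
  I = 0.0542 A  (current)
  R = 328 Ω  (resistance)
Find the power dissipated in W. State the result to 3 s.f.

0.964 W

P is given directly by: P = I²R.
I = 0.0542 A; R = 328 Ω.
P = 0.9635 W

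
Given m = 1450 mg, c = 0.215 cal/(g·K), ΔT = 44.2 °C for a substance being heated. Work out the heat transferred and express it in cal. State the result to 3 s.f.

13.8 cal

Directly: Q = mcΔT.
m = 1450 mg = 0.001450 kg; c = 0.215 cal/(g·K) = 899.6 J/(kg·K); ΔT = 44.2 °C = 44.20 K.
Q = 57.65 J
57.65 J × (1 cal / 4.184 J) = 13.78 cal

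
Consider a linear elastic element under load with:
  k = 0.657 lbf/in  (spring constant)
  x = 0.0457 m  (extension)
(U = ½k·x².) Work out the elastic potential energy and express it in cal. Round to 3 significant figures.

0.0287 cal

U is given directly by: U = ½kx².
k = 0.657 lbf/in = 115.1 N/m; x = 0.0457 m.
U = 0.1201 J
0.1201 J × (1 cal / 4.184 J) = 0.02872 cal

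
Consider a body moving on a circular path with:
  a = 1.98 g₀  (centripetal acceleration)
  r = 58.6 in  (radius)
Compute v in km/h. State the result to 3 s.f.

Rearranging a = v²/r for v: v = √(a·r).
a = 1.98 g₀ = 19.42 m/s²; r = 58.6 in = 1.488 m.
v = 5.376 m/s
5.376 m/s × (1 km/h / 0.2778 m/s) = 19.35 km/h

19.4 km/h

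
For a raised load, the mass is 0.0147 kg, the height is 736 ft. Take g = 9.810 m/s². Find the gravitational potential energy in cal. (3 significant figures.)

Directly: PE = mgh.
m = 0.0147 kg; h = 736 ft = 224.3 m; g = 9.810 m/s².
PE = 32.35 J
32.35 J × (1 cal / 4.184 J) = 7.732 cal

7.73 cal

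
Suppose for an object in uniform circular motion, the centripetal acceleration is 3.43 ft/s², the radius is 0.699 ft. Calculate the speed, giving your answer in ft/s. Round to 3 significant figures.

Rearranging: v = √(a·r).
a = 3.43 ft/s² = 1.045 m/s²; r = 0.699 ft = 0.2131 m.
v = 0.4720 m/s
0.4720 m/s × (1 ft/s / 0.3048 m/s) = 1.548 ft/s

1.55 ft/s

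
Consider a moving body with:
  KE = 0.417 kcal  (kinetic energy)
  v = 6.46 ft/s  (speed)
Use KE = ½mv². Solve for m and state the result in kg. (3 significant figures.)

900 kg

Rearranging KE = ½mv² for m: m = 2·KE/v².
KE = 0.417 kcal = 1745 J; v = 6.46 ft/s = 1.969 m/s.
m = 900.0 kg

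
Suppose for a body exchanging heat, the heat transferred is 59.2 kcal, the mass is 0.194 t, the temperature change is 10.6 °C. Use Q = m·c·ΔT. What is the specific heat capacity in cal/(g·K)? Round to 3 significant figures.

Rearranging: c = Q/(m·ΔT).
Q = 59.2 kcal = 2.477×10^5 J; m = 0.194 t = 194.0 kg; ΔT = 10.6 °C = 10.60 K.
c = 120.4 J/(kg·K)
120.4 J/(kg·K) × (1 cal/(g·K) / 4184 J/(kg·K)) = 0.02879 cal/(g·K)

0.0288 cal/(g·K)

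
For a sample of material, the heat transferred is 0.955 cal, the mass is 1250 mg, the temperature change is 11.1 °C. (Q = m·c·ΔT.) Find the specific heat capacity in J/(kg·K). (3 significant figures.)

Solving Q = m·c·ΔT for c: c = Q/(m·ΔT).
Q = 0.955 cal = 3.996 J; m = 1250 mg = 0.001250 kg; ΔT = 11.1 °C = 11.10 K.
c = 288.0 J/(kg·K)

288 J/(kg·K)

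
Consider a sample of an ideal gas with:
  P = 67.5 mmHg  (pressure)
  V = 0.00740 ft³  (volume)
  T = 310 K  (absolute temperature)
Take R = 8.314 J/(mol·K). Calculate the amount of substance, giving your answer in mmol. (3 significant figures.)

0.732 mmol

Rearranging PV = nRT for n: n = PV/(RT).
P = 67.5 mmHg = 8999 Pa; V = 0.00740 ft³ = 2.095×10^-4 m³; T = 310 K; R = 8.314 J/(mol·K).
n = 7.317×10^-4 mol
7.317×10^-4 mol × (1 mmol / 0.001000 mol) = 0.7317 mmol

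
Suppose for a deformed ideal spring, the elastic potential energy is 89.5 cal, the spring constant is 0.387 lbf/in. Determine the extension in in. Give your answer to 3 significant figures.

Solving U = ½k·x² for x: x = √(2U/k).
U = 89.5 cal = 374.5 J; k = 0.387 lbf/in = 67.77 N/m.
x = 3.324 m
3.324 m × (1 in / 0.02540 m) = 130.9 in

131 in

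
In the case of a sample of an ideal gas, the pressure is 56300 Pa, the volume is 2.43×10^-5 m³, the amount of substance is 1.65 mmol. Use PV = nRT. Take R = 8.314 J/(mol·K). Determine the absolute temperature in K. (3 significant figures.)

99.7 K

From the ideal-gas law: T = PV/(nR).
P = 56300 Pa; V = 2.43×10^-5 m³; n = 1.65 mmol = 0.001650 mol; R = 8.314 J/(mol·K).
T = 99.73 K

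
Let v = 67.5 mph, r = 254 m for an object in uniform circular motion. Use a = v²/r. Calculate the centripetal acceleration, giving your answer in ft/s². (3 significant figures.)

11.8 ft/s²

a is given directly by: a = v²/r.
v = 67.5 mph = 30.18 m/s; r = 254 m.
a = 3.585 m/s²
3.585 m/s² × (1 ft/s² / 0.3048 m/s²) = 11.76 ft/s²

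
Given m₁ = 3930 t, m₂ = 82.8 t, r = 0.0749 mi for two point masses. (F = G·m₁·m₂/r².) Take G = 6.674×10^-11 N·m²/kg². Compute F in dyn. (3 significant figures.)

149 dyn

From Newton's law of gravitation: F = Gm₁m₂/r².
m₁ = 3930 t = 3.930×10^6 kg; m₂ = 82.8 t = 82800 kg; r = 0.0749 mi = 120.5 m; G = 6.674×10^-11 N·m²/kg².
F = 0.001495 N
0.001495 N × (1 dyn / 1.000×10^-5 N) = 149.5 dyn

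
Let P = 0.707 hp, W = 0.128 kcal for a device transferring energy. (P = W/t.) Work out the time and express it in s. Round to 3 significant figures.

Rearranging: t = W/P.
P = 0.707 hp = 527.2 W; W = 0.128 kcal = 535.6 J.
t = 1.016 s

1.02 s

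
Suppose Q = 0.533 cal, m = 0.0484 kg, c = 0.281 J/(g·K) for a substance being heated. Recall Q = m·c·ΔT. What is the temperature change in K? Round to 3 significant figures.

Solving Q = m·c·ΔT for ΔT: ΔT = Q/(m·c).
Q = 0.533 cal = 2.230 J; m = 0.0484 kg; c = 0.281 J/(g·K) = 281.0 J/(kg·K).
ΔT = 0.1640 K

0.164 K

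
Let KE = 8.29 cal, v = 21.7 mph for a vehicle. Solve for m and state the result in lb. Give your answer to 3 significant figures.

Rearranging KE = ½mv² for m: m = 2·KE/v².
KE = 8.29 cal = 34.69 J; v = 21.7 mph = 9.701 m/s.
m = 0.7372 kg
0.7372 kg × (1 lb / 0.4536 kg) = 1.625 lb

1.63 lb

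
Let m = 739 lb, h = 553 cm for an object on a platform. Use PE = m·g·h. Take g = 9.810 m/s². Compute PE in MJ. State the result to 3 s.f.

PE is given directly by: PE = mgh.
m = 739 lb = 335.2 kg; h = 553 cm = 5.530 m; g = 9.810 m/s².
PE = 18185 J  (the unit combination reduces to kg·m²/s² = J)
18185 J × (1 MJ / 1.000×10^6 J) = 0.01818 MJ

0.0182 MJ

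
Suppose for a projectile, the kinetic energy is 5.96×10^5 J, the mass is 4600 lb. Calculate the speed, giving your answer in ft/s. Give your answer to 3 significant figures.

Solving KE = ½mv² for v: v = √(2·KE/m).
KE = 5.96×10^5 J; m = 4600 lb = 2087 kg.
v = 23.90 m/s
23.90 m/s × (1 ft/s / 0.3048 m/s) = 78.42 ft/s

78.4 ft/s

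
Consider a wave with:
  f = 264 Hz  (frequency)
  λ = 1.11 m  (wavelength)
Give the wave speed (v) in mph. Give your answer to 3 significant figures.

v is given directly by: v = fλ.
f = 264 Hz; λ = 1.11 m.
v = 293.0 m/s
293.0 m/s × (1 mph / 0.4470 m/s) = 655.5 mph

656 mph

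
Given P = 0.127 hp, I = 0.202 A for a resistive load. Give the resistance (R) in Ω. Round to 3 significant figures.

2320 Ω

Rearranging: R = P/I².
P = 0.127 hp = 94.70 W; I = 0.202 A.
R = 2321 Ω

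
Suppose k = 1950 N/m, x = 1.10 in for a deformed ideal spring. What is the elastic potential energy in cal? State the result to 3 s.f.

0.182 cal

U is given directly by: U = ½kx².
k = 1950 N/m; x = 1.10 in = 0.02794 m.
U = 0.7611 J  (the unit combination reduces to kg·m²/s² = J)
0.7611 J × (1 cal / 4.184 J) = 0.1819 cal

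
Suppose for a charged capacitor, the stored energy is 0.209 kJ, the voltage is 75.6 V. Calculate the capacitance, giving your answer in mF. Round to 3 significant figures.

Solving E = ½C·V² for C: C = 2E/V².
E = 0.209 kJ = 209.0 J; V = 75.6 V.
C = 0.07314 F
0.07314 F × (1 mF / 0.001000 F) = 73.14 mF

73.1 mF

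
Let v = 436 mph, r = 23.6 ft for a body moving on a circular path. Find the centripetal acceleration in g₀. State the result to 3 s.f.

Directly: a = v²/r.
v = 436 mph = 194.9 m/s; r = 23.6 ft = 7.193 m.
a = 5281 m/s²
5281 m/s² × (1 g₀ / 9.807 m/s²) = 538.5 g₀

539 g₀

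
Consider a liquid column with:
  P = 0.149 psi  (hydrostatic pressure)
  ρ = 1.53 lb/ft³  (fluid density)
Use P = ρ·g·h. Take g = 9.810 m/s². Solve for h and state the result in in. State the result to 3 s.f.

Solving P = ρ·g·h for h: h = P/(ρ·g).
P = 0.149 psi = 1027 Pa; ρ = 1.53 lb/ft³ = 24.51 kg/m³; g = 9.810 m/s².
h = 4.273 m
4.273 m × (1 in / 0.02540 m) = 168.2 in

168 in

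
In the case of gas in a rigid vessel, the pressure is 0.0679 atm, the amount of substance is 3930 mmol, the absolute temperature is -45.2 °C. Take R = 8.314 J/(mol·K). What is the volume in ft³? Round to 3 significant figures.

From the ideal-gas law: V = nRT/P.
P = 0.0679 atm = 6880 Pa; n = 3930 mmol = 3.930 mol; T = -45.2 °C = 227.9 K; R = 8.314 J/(mol·K).
V = 1.083 m³
1.083 m³ × (1 ft³ / 0.02832 m³) = 38.23 ft³

38.2 ft³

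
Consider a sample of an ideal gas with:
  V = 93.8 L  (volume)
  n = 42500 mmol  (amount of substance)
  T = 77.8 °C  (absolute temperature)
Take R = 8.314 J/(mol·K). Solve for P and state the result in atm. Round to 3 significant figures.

From the ideal-gas law: P = nRT/V.
V = 93.8 L = 0.09380 m³; n = 42500 mmol = 42.50 mol; T = 77.8 °C = 350.9 K; R = 8.314 J/(mol·K).
P = 1.322×10^6 Pa
1.322×10^6 Pa × (1 atm / 1.013×10^5 Pa) = 13.05 atm

13.0 atm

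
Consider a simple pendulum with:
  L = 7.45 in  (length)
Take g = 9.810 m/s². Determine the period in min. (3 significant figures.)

0.0145 min

Directly: T = 2π√(L/g).
L = 7.45 in = 0.1892 m; g = 9.810 m/s².
T = 0.8727 s
0.8727 s × (1 min / 60.00 s) = 0.01454 min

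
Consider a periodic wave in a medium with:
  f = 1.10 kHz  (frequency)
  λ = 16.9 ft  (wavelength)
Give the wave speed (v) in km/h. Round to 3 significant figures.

Directly: v = fλ.
f = 1.10 kHz = 1100 Hz; λ = 16.9 ft = 5.151 m.
v = 5666 m/s
5666 m/s × (1 km/h / 0.2778 m/s) = 20398 km/h

20400 km/h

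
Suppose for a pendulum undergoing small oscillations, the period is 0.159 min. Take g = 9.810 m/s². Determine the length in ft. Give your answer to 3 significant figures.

74.2 ft

Rearranging T = 2π√(L/g) for L: L = g·(T/2π)².
T = 0.159 min = 9.540 s; g = 9.810 m/s².
L = 22.62 m
22.62 m × (1 ft / 0.3048 m) = 74.20 ft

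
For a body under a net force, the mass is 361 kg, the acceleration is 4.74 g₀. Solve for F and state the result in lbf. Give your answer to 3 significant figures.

From Newton's second law: F = m·a.
m = 361 kg; a = 4.74 g₀ = 46.48 m/s².
F = 16781 N
16781 N × (1 lbf / 4.448 N) = 3772 lbf

3770 lbf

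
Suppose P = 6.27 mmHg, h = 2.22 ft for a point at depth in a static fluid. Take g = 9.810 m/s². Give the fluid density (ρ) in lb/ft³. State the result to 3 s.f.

Rearranging: ρ = P/(g·h).
P = 6.27 mmHg = 835.9 Pa; h = 2.22 ft = 0.6767 m; g = 9.810 m/s².
ρ = 125.9 kg/m³
125.9 kg/m³ × (1 lb/ft³ / 16.02 kg/m³) = 7.862 lb/ft³

7.86 lb/ft³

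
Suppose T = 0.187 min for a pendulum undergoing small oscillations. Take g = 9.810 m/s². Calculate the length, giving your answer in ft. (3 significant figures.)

Solving T = 2π√(L/g) for L: L = g·(T/2π)².
T = 0.187 min = 11.22 s; g = 9.810 m/s².
L = 31.28 m
31.28 m × (1 ft / 0.3048 m) = 102.6 ft

103 ft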